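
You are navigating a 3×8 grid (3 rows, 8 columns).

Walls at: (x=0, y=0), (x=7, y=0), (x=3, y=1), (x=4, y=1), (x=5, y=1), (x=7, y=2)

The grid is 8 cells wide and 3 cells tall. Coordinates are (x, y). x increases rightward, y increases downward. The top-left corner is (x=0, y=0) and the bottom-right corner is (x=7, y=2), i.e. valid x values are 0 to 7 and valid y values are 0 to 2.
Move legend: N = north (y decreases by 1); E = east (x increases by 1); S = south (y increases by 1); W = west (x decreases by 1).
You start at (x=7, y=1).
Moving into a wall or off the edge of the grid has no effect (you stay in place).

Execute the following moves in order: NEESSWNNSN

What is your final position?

Start: (x=7, y=1)
  N (north): blocked, stay at (x=7, y=1)
  E (east): blocked, stay at (x=7, y=1)
  E (east): blocked, stay at (x=7, y=1)
  S (south): blocked, stay at (x=7, y=1)
  S (south): blocked, stay at (x=7, y=1)
  W (west): (x=7, y=1) -> (x=6, y=1)
  N (north): (x=6, y=1) -> (x=6, y=0)
  N (north): blocked, stay at (x=6, y=0)
  S (south): (x=6, y=0) -> (x=6, y=1)
  N (north): (x=6, y=1) -> (x=6, y=0)
Final: (x=6, y=0)

Answer: Final position: (x=6, y=0)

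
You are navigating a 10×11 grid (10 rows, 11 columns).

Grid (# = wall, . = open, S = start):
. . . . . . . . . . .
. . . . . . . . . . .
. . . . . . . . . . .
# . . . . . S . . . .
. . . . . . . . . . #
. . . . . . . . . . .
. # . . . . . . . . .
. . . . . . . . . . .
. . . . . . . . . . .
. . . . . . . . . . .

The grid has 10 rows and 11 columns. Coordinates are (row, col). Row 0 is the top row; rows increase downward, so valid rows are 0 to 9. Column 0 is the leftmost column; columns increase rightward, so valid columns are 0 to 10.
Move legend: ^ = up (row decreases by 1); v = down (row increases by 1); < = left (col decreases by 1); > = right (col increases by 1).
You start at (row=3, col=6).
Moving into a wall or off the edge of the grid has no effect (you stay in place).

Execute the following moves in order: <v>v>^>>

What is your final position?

Start: (row=3, col=6)
  < (left): (row=3, col=6) -> (row=3, col=5)
  v (down): (row=3, col=5) -> (row=4, col=5)
  > (right): (row=4, col=5) -> (row=4, col=6)
  v (down): (row=4, col=6) -> (row=5, col=6)
  > (right): (row=5, col=6) -> (row=5, col=7)
  ^ (up): (row=5, col=7) -> (row=4, col=7)
  > (right): (row=4, col=7) -> (row=4, col=8)
  > (right): (row=4, col=8) -> (row=4, col=9)
Final: (row=4, col=9)

Answer: Final position: (row=4, col=9)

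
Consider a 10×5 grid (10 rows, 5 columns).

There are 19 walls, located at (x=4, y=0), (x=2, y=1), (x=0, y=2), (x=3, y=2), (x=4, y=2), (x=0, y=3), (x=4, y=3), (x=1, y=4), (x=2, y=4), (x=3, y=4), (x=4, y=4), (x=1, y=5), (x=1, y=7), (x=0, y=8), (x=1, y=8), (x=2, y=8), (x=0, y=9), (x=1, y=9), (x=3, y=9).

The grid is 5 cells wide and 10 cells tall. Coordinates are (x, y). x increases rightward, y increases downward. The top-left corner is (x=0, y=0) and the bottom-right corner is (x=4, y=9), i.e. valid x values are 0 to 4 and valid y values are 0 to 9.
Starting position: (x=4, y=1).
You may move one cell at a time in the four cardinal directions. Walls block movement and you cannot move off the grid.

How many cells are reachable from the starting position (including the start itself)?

Answer: Reachable cells: 13

Derivation:
BFS flood-fill from (x=4, y=1):
  Distance 0: (x=4, y=1)
  Distance 1: (x=3, y=1)
  Distance 2: (x=3, y=0)
  Distance 3: (x=2, y=0)
  Distance 4: (x=1, y=0)
  Distance 5: (x=0, y=0), (x=1, y=1)
  Distance 6: (x=0, y=1), (x=1, y=2)
  Distance 7: (x=2, y=2), (x=1, y=3)
  Distance 8: (x=2, y=3)
  Distance 9: (x=3, y=3)
Total reachable: 13 (grid has 31 open cells total)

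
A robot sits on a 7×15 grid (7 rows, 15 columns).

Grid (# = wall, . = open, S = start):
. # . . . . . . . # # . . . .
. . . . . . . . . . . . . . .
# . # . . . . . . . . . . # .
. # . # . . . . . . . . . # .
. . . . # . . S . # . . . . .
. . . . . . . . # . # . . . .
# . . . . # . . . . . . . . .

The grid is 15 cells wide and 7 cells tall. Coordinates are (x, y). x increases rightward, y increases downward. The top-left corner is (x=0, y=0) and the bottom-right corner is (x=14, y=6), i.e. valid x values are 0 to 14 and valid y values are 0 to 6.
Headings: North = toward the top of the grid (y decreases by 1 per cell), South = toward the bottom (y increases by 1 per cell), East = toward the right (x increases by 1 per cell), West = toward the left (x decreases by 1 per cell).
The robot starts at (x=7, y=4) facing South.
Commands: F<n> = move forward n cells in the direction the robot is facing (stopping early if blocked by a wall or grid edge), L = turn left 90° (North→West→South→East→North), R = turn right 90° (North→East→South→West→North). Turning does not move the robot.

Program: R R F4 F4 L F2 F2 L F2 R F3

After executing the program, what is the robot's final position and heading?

Start: (x=7, y=4), facing South
  R: turn right, now facing West
  R: turn right, now facing North
  F4: move forward 4, now at (x=7, y=0)
  F4: move forward 0/4 (blocked), now at (x=7, y=0)
  L: turn left, now facing West
  F2: move forward 2, now at (x=5, y=0)
  F2: move forward 2, now at (x=3, y=0)
  L: turn left, now facing South
  F2: move forward 2, now at (x=3, y=2)
  R: turn right, now facing West
  F3: move forward 0/3 (blocked), now at (x=3, y=2)
Final: (x=3, y=2), facing West

Answer: Final position: (x=3, y=2), facing West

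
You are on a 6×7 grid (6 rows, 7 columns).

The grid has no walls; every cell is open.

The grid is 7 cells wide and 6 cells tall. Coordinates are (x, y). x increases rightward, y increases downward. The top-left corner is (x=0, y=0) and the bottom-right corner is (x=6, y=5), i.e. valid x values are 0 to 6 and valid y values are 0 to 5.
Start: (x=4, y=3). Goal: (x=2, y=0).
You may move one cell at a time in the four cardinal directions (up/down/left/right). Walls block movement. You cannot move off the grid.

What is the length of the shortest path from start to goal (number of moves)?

Answer: Shortest path length: 5

Derivation:
BFS from (x=4, y=3) until reaching (x=2, y=0):
  Distance 0: (x=4, y=3)
  Distance 1: (x=4, y=2), (x=3, y=3), (x=5, y=3), (x=4, y=4)
  Distance 2: (x=4, y=1), (x=3, y=2), (x=5, y=2), (x=2, y=3), (x=6, y=3), (x=3, y=4), (x=5, y=4), (x=4, y=5)
  Distance 3: (x=4, y=0), (x=3, y=1), (x=5, y=1), (x=2, y=2), (x=6, y=2), (x=1, y=3), (x=2, y=4), (x=6, y=4), (x=3, y=5), (x=5, y=5)
  Distance 4: (x=3, y=0), (x=5, y=0), (x=2, y=1), (x=6, y=1), (x=1, y=2), (x=0, y=3), (x=1, y=4), (x=2, y=5), (x=6, y=5)
  Distance 5: (x=2, y=0), (x=6, y=0), (x=1, y=1), (x=0, y=2), (x=0, y=4), (x=1, y=5)  <- goal reached here
One shortest path (5 moves): (x=4, y=3) -> (x=3, y=3) -> (x=2, y=3) -> (x=2, y=2) -> (x=2, y=1) -> (x=2, y=0)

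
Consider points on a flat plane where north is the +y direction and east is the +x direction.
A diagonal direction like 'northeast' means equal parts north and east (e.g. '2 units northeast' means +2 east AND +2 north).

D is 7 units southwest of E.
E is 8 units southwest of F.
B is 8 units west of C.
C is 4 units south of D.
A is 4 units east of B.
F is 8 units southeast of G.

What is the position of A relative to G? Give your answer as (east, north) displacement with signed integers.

Answer: A is at (east=-11, north=-27) relative to G.

Derivation:
Place G at the origin (east=0, north=0).
  F is 8 units southeast of G: delta (east=+8, north=-8); F at (east=8, north=-8).
  E is 8 units southwest of F: delta (east=-8, north=-8); E at (east=0, north=-16).
  D is 7 units southwest of E: delta (east=-7, north=-7); D at (east=-7, north=-23).
  C is 4 units south of D: delta (east=+0, north=-4); C at (east=-7, north=-27).
  B is 8 units west of C: delta (east=-8, north=+0); B at (east=-15, north=-27).
  A is 4 units east of B: delta (east=+4, north=+0); A at (east=-11, north=-27).
Therefore A relative to G: (east=-11, north=-27).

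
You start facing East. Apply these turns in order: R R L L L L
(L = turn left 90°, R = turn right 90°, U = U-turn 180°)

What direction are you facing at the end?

Answer: Final heading: West

Derivation:
Start: East
  R (right (90° clockwise)) -> South
  R (right (90° clockwise)) -> West
  L (left (90° counter-clockwise)) -> South
  L (left (90° counter-clockwise)) -> East
  L (left (90° counter-clockwise)) -> North
  L (left (90° counter-clockwise)) -> West
Final: West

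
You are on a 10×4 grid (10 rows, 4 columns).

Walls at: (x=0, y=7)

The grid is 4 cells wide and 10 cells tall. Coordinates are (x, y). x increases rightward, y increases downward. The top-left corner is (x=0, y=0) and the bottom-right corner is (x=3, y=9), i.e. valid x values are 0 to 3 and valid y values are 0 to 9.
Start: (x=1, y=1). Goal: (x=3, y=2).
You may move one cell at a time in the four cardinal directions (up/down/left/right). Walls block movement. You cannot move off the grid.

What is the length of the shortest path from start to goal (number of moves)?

Answer: Shortest path length: 3

Derivation:
BFS from (x=1, y=1) until reaching (x=3, y=2):
  Distance 0: (x=1, y=1)
  Distance 1: (x=1, y=0), (x=0, y=1), (x=2, y=1), (x=1, y=2)
  Distance 2: (x=0, y=0), (x=2, y=0), (x=3, y=1), (x=0, y=2), (x=2, y=2), (x=1, y=3)
  Distance 3: (x=3, y=0), (x=3, y=2), (x=0, y=3), (x=2, y=3), (x=1, y=4)  <- goal reached here
One shortest path (3 moves): (x=1, y=1) -> (x=2, y=1) -> (x=3, y=1) -> (x=3, y=2)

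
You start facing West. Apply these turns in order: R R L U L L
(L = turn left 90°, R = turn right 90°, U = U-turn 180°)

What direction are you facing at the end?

Answer: Final heading: North

Derivation:
Start: West
  R (right (90° clockwise)) -> North
  R (right (90° clockwise)) -> East
  L (left (90° counter-clockwise)) -> North
  U (U-turn (180°)) -> South
  L (left (90° counter-clockwise)) -> East
  L (left (90° counter-clockwise)) -> North
Final: North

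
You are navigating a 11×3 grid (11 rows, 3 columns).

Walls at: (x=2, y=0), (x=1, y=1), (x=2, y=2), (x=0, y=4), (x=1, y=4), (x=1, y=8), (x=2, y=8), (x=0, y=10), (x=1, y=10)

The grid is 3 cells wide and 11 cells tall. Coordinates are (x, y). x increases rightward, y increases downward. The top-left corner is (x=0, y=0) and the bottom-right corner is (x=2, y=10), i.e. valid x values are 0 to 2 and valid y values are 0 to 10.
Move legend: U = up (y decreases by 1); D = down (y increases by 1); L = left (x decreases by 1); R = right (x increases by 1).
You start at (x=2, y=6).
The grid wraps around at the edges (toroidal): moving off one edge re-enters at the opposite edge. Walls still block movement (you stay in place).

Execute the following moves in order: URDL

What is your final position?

Answer: Final position: (x=2, y=6)

Derivation:
Start: (x=2, y=6)
  U (up): (x=2, y=6) -> (x=2, y=5)
  R (right): (x=2, y=5) -> (x=0, y=5)
  D (down): (x=0, y=5) -> (x=0, y=6)
  L (left): (x=0, y=6) -> (x=2, y=6)
Final: (x=2, y=6)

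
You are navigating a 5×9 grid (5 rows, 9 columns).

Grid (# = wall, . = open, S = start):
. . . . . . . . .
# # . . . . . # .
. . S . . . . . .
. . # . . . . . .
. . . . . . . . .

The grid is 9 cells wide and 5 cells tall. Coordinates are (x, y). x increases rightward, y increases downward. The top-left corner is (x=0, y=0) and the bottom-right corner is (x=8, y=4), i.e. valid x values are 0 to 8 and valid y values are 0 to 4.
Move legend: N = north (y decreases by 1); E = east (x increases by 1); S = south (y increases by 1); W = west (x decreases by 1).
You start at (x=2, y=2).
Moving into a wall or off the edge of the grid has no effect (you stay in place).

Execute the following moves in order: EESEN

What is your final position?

Start: (x=2, y=2)
  E (east): (x=2, y=2) -> (x=3, y=2)
  E (east): (x=3, y=2) -> (x=4, y=2)
  S (south): (x=4, y=2) -> (x=4, y=3)
  E (east): (x=4, y=3) -> (x=5, y=3)
  N (north): (x=5, y=3) -> (x=5, y=2)
Final: (x=5, y=2)

Answer: Final position: (x=5, y=2)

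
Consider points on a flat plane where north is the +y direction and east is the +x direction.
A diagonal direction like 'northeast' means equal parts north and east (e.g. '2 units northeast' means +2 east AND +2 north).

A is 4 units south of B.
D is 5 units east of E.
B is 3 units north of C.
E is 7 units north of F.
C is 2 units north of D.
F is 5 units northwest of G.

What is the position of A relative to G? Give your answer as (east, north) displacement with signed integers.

Place G at the origin (east=0, north=0).
  F is 5 units northwest of G: delta (east=-5, north=+5); F at (east=-5, north=5).
  E is 7 units north of F: delta (east=+0, north=+7); E at (east=-5, north=12).
  D is 5 units east of E: delta (east=+5, north=+0); D at (east=0, north=12).
  C is 2 units north of D: delta (east=+0, north=+2); C at (east=0, north=14).
  B is 3 units north of C: delta (east=+0, north=+3); B at (east=0, north=17).
  A is 4 units south of B: delta (east=+0, north=-4); A at (east=0, north=13).
Therefore A relative to G: (east=0, north=13).

Answer: A is at (east=0, north=13) relative to G.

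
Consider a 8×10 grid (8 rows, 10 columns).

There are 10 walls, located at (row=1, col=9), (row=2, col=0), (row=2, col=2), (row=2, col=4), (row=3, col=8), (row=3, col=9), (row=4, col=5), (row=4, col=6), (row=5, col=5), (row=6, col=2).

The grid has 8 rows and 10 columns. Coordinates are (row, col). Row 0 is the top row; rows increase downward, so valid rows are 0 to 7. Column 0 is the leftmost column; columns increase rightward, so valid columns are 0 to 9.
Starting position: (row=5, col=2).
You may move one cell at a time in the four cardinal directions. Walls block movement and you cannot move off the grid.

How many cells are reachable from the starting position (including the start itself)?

BFS flood-fill from (row=5, col=2):
  Distance 0: (row=5, col=2)
  Distance 1: (row=4, col=2), (row=5, col=1), (row=5, col=3)
  Distance 2: (row=3, col=2), (row=4, col=1), (row=4, col=3), (row=5, col=0), (row=5, col=4), (row=6, col=1), (row=6, col=3)
  Distance 3: (row=3, col=1), (row=3, col=3), (row=4, col=0), (row=4, col=4), (row=6, col=0), (row=6, col=4), (row=7, col=1), (row=7, col=3)
  Distance 4: (row=2, col=1), (row=2, col=3), (row=3, col=0), (row=3, col=4), (row=6, col=5), (row=7, col=0), (row=7, col=2), (row=7, col=4)
  Distance 5: (row=1, col=1), (row=1, col=3), (row=3, col=5), (row=6, col=6), (row=7, col=5)
  Distance 6: (row=0, col=1), (row=0, col=3), (row=1, col=0), (row=1, col=2), (row=1, col=4), (row=2, col=5), (row=3, col=6), (row=5, col=6), (row=6, col=7), (row=7, col=6)
  Distance 7: (row=0, col=0), (row=0, col=2), (row=0, col=4), (row=1, col=5), (row=2, col=6), (row=3, col=7), (row=5, col=7), (row=6, col=8), (row=7, col=7)
  Distance 8: (row=0, col=5), (row=1, col=6), (row=2, col=7), (row=4, col=7), (row=5, col=8), (row=6, col=9), (row=7, col=8)
  Distance 9: (row=0, col=6), (row=1, col=7), (row=2, col=8), (row=4, col=8), (row=5, col=9), (row=7, col=9)
  Distance 10: (row=0, col=7), (row=1, col=8), (row=2, col=9), (row=4, col=9)
  Distance 11: (row=0, col=8)
  Distance 12: (row=0, col=9)
Total reachable: 70 (grid has 70 open cells total)

Answer: Reachable cells: 70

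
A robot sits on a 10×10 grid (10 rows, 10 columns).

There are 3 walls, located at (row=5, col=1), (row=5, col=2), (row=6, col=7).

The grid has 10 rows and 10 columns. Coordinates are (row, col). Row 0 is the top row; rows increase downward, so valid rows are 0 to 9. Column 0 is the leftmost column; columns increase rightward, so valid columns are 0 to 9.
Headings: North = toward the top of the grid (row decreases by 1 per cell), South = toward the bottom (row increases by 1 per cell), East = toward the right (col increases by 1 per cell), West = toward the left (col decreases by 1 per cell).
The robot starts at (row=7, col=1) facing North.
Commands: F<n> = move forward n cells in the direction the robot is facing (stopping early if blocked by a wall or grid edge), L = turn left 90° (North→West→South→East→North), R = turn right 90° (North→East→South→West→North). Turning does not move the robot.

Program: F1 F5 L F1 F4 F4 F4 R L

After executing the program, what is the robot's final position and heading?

Start: (row=7, col=1), facing North
  F1: move forward 1, now at (row=6, col=1)
  F5: move forward 0/5 (blocked), now at (row=6, col=1)
  L: turn left, now facing West
  F1: move forward 1, now at (row=6, col=0)
  [×3]F4: move forward 0/4 (blocked), now at (row=6, col=0)
  R: turn right, now facing North
  L: turn left, now facing West
Final: (row=6, col=0), facing West

Answer: Final position: (row=6, col=0), facing West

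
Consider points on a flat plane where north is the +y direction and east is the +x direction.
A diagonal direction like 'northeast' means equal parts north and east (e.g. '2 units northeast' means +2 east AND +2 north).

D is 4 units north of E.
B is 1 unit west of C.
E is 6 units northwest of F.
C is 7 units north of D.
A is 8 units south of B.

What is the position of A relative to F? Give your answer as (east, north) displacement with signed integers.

Place F at the origin (east=0, north=0).
  E is 6 units northwest of F: delta (east=-6, north=+6); E at (east=-6, north=6).
  D is 4 units north of E: delta (east=+0, north=+4); D at (east=-6, north=10).
  C is 7 units north of D: delta (east=+0, north=+7); C at (east=-6, north=17).
  B is 1 unit west of C: delta (east=-1, north=+0); B at (east=-7, north=17).
  A is 8 units south of B: delta (east=+0, north=-8); A at (east=-7, north=9).
Therefore A relative to F: (east=-7, north=9).

Answer: A is at (east=-7, north=9) relative to F.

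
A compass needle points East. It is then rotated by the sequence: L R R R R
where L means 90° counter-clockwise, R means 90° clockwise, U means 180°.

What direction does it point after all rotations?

Start: East
  L (left (90° counter-clockwise)) -> North
  R (right (90° clockwise)) -> East
  R (right (90° clockwise)) -> South
  R (right (90° clockwise)) -> West
  R (right (90° clockwise)) -> North
Final: North

Answer: Final heading: North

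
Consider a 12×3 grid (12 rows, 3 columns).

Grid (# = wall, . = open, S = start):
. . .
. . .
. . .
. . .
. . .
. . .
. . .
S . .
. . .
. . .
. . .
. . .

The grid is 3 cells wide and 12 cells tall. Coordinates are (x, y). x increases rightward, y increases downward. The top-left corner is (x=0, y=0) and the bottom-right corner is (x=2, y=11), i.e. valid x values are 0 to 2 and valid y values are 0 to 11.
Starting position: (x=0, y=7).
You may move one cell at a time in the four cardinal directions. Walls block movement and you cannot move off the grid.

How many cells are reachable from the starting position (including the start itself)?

Answer: Reachable cells: 36

Derivation:
BFS flood-fill from (x=0, y=7):
  Distance 0: (x=0, y=7)
  Distance 1: (x=0, y=6), (x=1, y=7), (x=0, y=8)
  Distance 2: (x=0, y=5), (x=1, y=6), (x=2, y=7), (x=1, y=8), (x=0, y=9)
  Distance 3: (x=0, y=4), (x=1, y=5), (x=2, y=6), (x=2, y=8), (x=1, y=9), (x=0, y=10)
  Distance 4: (x=0, y=3), (x=1, y=4), (x=2, y=5), (x=2, y=9), (x=1, y=10), (x=0, y=11)
  Distance 5: (x=0, y=2), (x=1, y=3), (x=2, y=4), (x=2, y=10), (x=1, y=11)
  Distance 6: (x=0, y=1), (x=1, y=2), (x=2, y=3), (x=2, y=11)
  Distance 7: (x=0, y=0), (x=1, y=1), (x=2, y=2)
  Distance 8: (x=1, y=0), (x=2, y=1)
  Distance 9: (x=2, y=0)
Total reachable: 36 (grid has 36 open cells total)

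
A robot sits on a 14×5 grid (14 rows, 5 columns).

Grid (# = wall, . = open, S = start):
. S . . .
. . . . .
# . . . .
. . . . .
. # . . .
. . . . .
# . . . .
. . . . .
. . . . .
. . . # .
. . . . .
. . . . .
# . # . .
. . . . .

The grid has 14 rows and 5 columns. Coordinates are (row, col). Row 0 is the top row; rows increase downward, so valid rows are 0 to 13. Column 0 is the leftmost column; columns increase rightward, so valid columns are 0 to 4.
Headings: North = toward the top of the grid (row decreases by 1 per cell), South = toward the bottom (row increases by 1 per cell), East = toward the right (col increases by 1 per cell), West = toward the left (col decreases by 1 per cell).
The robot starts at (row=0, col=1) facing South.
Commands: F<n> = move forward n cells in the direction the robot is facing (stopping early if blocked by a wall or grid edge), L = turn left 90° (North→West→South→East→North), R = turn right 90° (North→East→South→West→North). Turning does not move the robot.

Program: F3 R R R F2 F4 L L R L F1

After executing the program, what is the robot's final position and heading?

Answer: Final position: (row=3, col=3), facing West

Derivation:
Start: (row=0, col=1), facing South
  F3: move forward 3, now at (row=3, col=1)
  R: turn right, now facing West
  R: turn right, now facing North
  R: turn right, now facing East
  F2: move forward 2, now at (row=3, col=3)
  F4: move forward 1/4 (blocked), now at (row=3, col=4)
  L: turn left, now facing North
  L: turn left, now facing West
  R: turn right, now facing North
  L: turn left, now facing West
  F1: move forward 1, now at (row=3, col=3)
Final: (row=3, col=3), facing West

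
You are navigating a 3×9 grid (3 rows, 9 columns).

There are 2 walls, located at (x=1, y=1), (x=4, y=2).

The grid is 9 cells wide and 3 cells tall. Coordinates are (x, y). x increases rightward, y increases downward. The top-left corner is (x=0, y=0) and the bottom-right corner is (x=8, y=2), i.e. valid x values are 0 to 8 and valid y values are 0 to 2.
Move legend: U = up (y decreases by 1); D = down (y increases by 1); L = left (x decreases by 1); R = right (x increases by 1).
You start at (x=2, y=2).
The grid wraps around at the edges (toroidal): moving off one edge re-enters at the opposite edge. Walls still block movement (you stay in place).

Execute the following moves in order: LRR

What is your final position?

Start: (x=2, y=2)
  L (left): (x=2, y=2) -> (x=1, y=2)
  R (right): (x=1, y=2) -> (x=2, y=2)
  R (right): (x=2, y=2) -> (x=3, y=2)
Final: (x=3, y=2)

Answer: Final position: (x=3, y=2)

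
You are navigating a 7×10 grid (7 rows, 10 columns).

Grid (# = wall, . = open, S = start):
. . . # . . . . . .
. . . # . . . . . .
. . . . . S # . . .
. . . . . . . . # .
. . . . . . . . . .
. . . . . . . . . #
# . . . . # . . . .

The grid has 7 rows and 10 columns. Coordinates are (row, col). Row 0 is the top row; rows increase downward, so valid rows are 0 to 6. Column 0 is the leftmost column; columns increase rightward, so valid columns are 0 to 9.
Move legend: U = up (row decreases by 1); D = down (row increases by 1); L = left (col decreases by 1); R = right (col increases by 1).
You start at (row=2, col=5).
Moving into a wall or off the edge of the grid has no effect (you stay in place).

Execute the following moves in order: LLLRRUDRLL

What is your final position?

Answer: Final position: (row=2, col=3)

Derivation:
Start: (row=2, col=5)
  L (left): (row=2, col=5) -> (row=2, col=4)
  L (left): (row=2, col=4) -> (row=2, col=3)
  L (left): (row=2, col=3) -> (row=2, col=2)
  R (right): (row=2, col=2) -> (row=2, col=3)
  R (right): (row=2, col=3) -> (row=2, col=4)
  U (up): (row=2, col=4) -> (row=1, col=4)
  D (down): (row=1, col=4) -> (row=2, col=4)
  R (right): (row=2, col=4) -> (row=2, col=5)
  L (left): (row=2, col=5) -> (row=2, col=4)
  L (left): (row=2, col=4) -> (row=2, col=3)
Final: (row=2, col=3)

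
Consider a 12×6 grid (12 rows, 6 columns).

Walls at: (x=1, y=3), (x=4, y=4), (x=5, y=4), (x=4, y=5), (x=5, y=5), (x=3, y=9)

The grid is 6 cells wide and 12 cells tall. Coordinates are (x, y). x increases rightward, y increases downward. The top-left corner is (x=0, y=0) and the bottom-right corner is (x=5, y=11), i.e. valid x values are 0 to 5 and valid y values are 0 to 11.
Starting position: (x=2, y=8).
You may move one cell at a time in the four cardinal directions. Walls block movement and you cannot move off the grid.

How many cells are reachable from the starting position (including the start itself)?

Answer: Reachable cells: 66

Derivation:
BFS flood-fill from (x=2, y=8):
  Distance 0: (x=2, y=8)
  Distance 1: (x=2, y=7), (x=1, y=8), (x=3, y=8), (x=2, y=9)
  Distance 2: (x=2, y=6), (x=1, y=7), (x=3, y=7), (x=0, y=8), (x=4, y=8), (x=1, y=9), (x=2, y=10)
  Distance 3: (x=2, y=5), (x=1, y=6), (x=3, y=6), (x=0, y=7), (x=4, y=7), (x=5, y=8), (x=0, y=9), (x=4, y=9), (x=1, y=10), (x=3, y=10), (x=2, y=11)
  Distance 4: (x=2, y=4), (x=1, y=5), (x=3, y=5), (x=0, y=6), (x=4, y=6), (x=5, y=7), (x=5, y=9), (x=0, y=10), (x=4, y=10), (x=1, y=11), (x=3, y=11)
  Distance 5: (x=2, y=3), (x=1, y=4), (x=3, y=4), (x=0, y=5), (x=5, y=6), (x=5, y=10), (x=0, y=11), (x=4, y=11)
  Distance 6: (x=2, y=2), (x=3, y=3), (x=0, y=4), (x=5, y=11)
  Distance 7: (x=2, y=1), (x=1, y=2), (x=3, y=2), (x=0, y=3), (x=4, y=3)
  Distance 8: (x=2, y=0), (x=1, y=1), (x=3, y=1), (x=0, y=2), (x=4, y=2), (x=5, y=3)
  Distance 9: (x=1, y=0), (x=3, y=0), (x=0, y=1), (x=4, y=1), (x=5, y=2)
  Distance 10: (x=0, y=0), (x=4, y=0), (x=5, y=1)
  Distance 11: (x=5, y=0)
Total reachable: 66 (grid has 66 open cells total)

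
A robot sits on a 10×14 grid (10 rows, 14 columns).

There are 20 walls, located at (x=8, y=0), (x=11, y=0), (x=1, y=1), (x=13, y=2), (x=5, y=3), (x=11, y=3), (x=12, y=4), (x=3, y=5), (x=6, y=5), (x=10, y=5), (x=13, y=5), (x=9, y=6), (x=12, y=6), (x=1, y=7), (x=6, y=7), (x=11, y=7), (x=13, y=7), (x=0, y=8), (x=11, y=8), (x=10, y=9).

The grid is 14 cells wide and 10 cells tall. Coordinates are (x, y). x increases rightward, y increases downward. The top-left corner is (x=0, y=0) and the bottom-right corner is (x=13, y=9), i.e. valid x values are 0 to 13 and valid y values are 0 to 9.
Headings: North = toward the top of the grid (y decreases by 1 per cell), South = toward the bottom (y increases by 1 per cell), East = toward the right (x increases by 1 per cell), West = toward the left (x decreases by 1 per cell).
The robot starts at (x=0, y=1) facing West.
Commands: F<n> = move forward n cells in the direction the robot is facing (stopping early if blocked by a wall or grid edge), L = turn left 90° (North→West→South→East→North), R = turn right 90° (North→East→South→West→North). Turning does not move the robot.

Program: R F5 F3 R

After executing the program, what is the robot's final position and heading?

Start: (x=0, y=1), facing West
  R: turn right, now facing North
  F5: move forward 1/5 (blocked), now at (x=0, y=0)
  F3: move forward 0/3 (blocked), now at (x=0, y=0)
  R: turn right, now facing East
Final: (x=0, y=0), facing East

Answer: Final position: (x=0, y=0), facing East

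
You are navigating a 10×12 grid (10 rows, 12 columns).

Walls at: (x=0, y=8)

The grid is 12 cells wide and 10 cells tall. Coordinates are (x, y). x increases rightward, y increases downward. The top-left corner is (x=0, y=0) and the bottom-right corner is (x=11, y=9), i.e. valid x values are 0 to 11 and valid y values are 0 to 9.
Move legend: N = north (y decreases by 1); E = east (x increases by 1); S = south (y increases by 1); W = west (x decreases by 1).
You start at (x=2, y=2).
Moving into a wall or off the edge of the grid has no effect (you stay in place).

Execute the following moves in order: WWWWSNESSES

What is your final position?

Answer: Final position: (x=2, y=5)

Derivation:
Start: (x=2, y=2)
  W (west): (x=2, y=2) -> (x=1, y=2)
  W (west): (x=1, y=2) -> (x=0, y=2)
  W (west): blocked, stay at (x=0, y=2)
  W (west): blocked, stay at (x=0, y=2)
  S (south): (x=0, y=2) -> (x=0, y=3)
  N (north): (x=0, y=3) -> (x=0, y=2)
  E (east): (x=0, y=2) -> (x=1, y=2)
  S (south): (x=1, y=2) -> (x=1, y=3)
  S (south): (x=1, y=3) -> (x=1, y=4)
  E (east): (x=1, y=4) -> (x=2, y=4)
  S (south): (x=2, y=4) -> (x=2, y=5)
Final: (x=2, y=5)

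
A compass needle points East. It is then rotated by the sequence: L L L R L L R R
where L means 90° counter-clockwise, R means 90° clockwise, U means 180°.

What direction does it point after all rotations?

Answer: Final heading: West

Derivation:
Start: East
  L (left (90° counter-clockwise)) -> North
  L (left (90° counter-clockwise)) -> West
  L (left (90° counter-clockwise)) -> South
  R (right (90° clockwise)) -> West
  L (left (90° counter-clockwise)) -> South
  L (left (90° counter-clockwise)) -> East
  R (right (90° clockwise)) -> South
  R (right (90° clockwise)) -> West
Final: West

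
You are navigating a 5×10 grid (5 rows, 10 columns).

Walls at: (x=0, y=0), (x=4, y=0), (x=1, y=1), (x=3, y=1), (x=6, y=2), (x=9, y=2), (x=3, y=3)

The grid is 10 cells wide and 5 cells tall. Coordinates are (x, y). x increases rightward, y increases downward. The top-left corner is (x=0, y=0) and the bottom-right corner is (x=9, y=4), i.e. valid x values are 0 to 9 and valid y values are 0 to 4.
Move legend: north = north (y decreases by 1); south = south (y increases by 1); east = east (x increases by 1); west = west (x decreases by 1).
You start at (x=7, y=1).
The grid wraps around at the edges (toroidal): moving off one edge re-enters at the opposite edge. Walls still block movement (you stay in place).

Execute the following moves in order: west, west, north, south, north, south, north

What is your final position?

Start: (x=7, y=1)
  west (west): (x=7, y=1) -> (x=6, y=1)
  west (west): (x=6, y=1) -> (x=5, y=1)
  north (north): (x=5, y=1) -> (x=5, y=0)
  south (south): (x=5, y=0) -> (x=5, y=1)
  north (north): (x=5, y=1) -> (x=5, y=0)
  south (south): (x=5, y=0) -> (x=5, y=1)
  north (north): (x=5, y=1) -> (x=5, y=0)
Final: (x=5, y=0)

Answer: Final position: (x=5, y=0)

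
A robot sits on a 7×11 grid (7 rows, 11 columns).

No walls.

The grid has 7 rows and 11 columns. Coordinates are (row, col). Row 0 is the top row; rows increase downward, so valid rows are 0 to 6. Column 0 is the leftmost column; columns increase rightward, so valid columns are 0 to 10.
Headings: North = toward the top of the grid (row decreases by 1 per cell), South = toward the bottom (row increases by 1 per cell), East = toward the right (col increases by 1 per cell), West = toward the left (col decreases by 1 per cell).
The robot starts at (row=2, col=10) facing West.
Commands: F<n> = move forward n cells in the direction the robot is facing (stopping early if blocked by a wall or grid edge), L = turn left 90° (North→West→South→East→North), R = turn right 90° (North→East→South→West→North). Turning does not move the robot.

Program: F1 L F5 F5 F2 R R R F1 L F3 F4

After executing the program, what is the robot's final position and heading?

Start: (row=2, col=10), facing West
  F1: move forward 1, now at (row=2, col=9)
  L: turn left, now facing South
  F5: move forward 4/5 (blocked), now at (row=6, col=9)
  F5: move forward 0/5 (blocked), now at (row=6, col=9)
  F2: move forward 0/2 (blocked), now at (row=6, col=9)
  R: turn right, now facing West
  R: turn right, now facing North
  R: turn right, now facing East
  F1: move forward 1, now at (row=6, col=10)
  L: turn left, now facing North
  F3: move forward 3, now at (row=3, col=10)
  F4: move forward 3/4 (blocked), now at (row=0, col=10)
Final: (row=0, col=10), facing North

Answer: Final position: (row=0, col=10), facing North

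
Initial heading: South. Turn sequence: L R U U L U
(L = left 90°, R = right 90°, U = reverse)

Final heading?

Answer: Final heading: West

Derivation:
Start: South
  L (left (90° counter-clockwise)) -> East
  R (right (90° clockwise)) -> South
  U (U-turn (180°)) -> North
  U (U-turn (180°)) -> South
  L (left (90° counter-clockwise)) -> East
  U (U-turn (180°)) -> West
Final: West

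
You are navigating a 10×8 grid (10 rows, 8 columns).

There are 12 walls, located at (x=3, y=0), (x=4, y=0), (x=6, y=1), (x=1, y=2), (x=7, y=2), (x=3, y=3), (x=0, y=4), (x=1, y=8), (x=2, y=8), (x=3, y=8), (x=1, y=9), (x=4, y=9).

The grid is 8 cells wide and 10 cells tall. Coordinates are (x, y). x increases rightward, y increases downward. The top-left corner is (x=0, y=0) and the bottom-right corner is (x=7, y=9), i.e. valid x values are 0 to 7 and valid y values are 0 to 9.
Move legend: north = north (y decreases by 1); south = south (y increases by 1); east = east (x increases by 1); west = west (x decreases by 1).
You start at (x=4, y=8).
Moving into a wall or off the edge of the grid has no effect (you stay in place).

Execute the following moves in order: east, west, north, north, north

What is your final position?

Answer: Final position: (x=4, y=5)

Derivation:
Start: (x=4, y=8)
  east (east): (x=4, y=8) -> (x=5, y=8)
  west (west): (x=5, y=8) -> (x=4, y=8)
  north (north): (x=4, y=8) -> (x=4, y=7)
  north (north): (x=4, y=7) -> (x=4, y=6)
  north (north): (x=4, y=6) -> (x=4, y=5)
Final: (x=4, y=5)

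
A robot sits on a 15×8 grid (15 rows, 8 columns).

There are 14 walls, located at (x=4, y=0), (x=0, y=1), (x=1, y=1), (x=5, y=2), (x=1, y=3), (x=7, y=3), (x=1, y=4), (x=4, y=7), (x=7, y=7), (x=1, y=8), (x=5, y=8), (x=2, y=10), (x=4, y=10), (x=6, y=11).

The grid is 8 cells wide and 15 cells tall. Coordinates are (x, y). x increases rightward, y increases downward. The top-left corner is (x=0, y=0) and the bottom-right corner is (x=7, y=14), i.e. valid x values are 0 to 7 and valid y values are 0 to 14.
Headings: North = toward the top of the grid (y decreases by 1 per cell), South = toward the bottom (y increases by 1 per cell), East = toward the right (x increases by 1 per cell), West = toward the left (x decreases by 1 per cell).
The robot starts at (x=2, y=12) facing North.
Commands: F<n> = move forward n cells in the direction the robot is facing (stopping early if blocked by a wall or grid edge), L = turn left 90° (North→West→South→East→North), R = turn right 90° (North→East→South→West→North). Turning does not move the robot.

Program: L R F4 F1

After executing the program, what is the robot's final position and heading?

Start: (x=2, y=12), facing North
  L: turn left, now facing West
  R: turn right, now facing North
  F4: move forward 1/4 (blocked), now at (x=2, y=11)
  F1: move forward 0/1 (blocked), now at (x=2, y=11)
Final: (x=2, y=11), facing North

Answer: Final position: (x=2, y=11), facing North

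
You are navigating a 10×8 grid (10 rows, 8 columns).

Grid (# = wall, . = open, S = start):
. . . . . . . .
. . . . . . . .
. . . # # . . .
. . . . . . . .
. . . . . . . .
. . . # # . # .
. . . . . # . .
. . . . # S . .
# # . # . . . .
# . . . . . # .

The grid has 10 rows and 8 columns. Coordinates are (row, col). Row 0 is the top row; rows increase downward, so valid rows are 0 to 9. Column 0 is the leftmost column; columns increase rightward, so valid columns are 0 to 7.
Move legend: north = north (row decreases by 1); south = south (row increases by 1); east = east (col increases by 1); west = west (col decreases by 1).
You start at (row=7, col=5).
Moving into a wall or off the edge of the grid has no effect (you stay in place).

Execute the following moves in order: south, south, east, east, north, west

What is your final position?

Answer: Final position: (row=8, col=4)

Derivation:
Start: (row=7, col=5)
  south (south): (row=7, col=5) -> (row=8, col=5)
  south (south): (row=8, col=5) -> (row=9, col=5)
  east (east): blocked, stay at (row=9, col=5)
  east (east): blocked, stay at (row=9, col=5)
  north (north): (row=9, col=5) -> (row=8, col=5)
  west (west): (row=8, col=5) -> (row=8, col=4)
Final: (row=8, col=4)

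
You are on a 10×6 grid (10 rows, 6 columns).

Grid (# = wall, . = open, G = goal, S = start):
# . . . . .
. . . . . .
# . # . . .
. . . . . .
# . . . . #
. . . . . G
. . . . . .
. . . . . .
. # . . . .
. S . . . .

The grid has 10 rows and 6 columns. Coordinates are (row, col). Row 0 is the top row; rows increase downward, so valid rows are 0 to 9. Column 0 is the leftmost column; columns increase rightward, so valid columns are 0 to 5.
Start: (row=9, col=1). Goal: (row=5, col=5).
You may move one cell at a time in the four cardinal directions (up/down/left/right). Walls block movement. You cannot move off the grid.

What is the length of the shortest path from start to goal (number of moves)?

Answer: Shortest path length: 8

Derivation:
BFS from (row=9, col=1) until reaching (row=5, col=5):
  Distance 0: (row=9, col=1)
  Distance 1: (row=9, col=0), (row=9, col=2)
  Distance 2: (row=8, col=0), (row=8, col=2), (row=9, col=3)
  Distance 3: (row=7, col=0), (row=7, col=2), (row=8, col=3), (row=9, col=4)
  Distance 4: (row=6, col=0), (row=6, col=2), (row=7, col=1), (row=7, col=3), (row=8, col=4), (row=9, col=5)
  Distance 5: (row=5, col=0), (row=5, col=2), (row=6, col=1), (row=6, col=3), (row=7, col=4), (row=8, col=5)
  Distance 6: (row=4, col=2), (row=5, col=1), (row=5, col=3), (row=6, col=4), (row=7, col=5)
  Distance 7: (row=3, col=2), (row=4, col=1), (row=4, col=3), (row=5, col=4), (row=6, col=5)
  Distance 8: (row=3, col=1), (row=3, col=3), (row=4, col=4), (row=5, col=5)  <- goal reached here
One shortest path (8 moves): (row=9, col=1) -> (row=9, col=2) -> (row=9, col=3) -> (row=9, col=4) -> (row=9, col=5) -> (row=8, col=5) -> (row=7, col=5) -> (row=6, col=5) -> (row=5, col=5)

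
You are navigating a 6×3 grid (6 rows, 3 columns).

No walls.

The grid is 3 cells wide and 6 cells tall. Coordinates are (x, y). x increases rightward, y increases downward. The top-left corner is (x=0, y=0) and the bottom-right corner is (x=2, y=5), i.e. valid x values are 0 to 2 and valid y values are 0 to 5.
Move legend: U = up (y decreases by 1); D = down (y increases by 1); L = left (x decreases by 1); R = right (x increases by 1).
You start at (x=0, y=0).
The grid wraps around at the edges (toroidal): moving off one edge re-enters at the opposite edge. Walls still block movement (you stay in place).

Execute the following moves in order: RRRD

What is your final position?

Start: (x=0, y=0)
  R (right): (x=0, y=0) -> (x=1, y=0)
  R (right): (x=1, y=0) -> (x=2, y=0)
  R (right): (x=2, y=0) -> (x=0, y=0)
  D (down): (x=0, y=0) -> (x=0, y=1)
Final: (x=0, y=1)

Answer: Final position: (x=0, y=1)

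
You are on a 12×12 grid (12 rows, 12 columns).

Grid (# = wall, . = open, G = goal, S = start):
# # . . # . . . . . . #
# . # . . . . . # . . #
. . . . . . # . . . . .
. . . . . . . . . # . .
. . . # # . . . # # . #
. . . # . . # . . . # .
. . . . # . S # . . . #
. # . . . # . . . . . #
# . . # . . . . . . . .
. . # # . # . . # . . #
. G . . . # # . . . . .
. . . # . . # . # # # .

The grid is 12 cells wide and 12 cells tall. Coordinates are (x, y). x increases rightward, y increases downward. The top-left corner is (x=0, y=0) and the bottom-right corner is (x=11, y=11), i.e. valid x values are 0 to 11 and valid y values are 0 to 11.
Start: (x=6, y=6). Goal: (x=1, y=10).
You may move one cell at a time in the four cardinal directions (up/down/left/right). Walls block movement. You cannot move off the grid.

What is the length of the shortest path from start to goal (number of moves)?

BFS from (x=6, y=6) until reaching (x=1, y=10):
  Distance 0: (x=6, y=6)
  Distance 1: (x=5, y=6), (x=6, y=7)
  Distance 2: (x=5, y=5), (x=7, y=7), (x=6, y=8)
  Distance 3: (x=5, y=4), (x=4, y=5), (x=8, y=7), (x=5, y=8), (x=7, y=8), (x=6, y=9)
  Distance 4: (x=5, y=3), (x=6, y=4), (x=8, y=6), (x=9, y=7), (x=4, y=8), (x=8, y=8), (x=7, y=9)
  Distance 5: (x=5, y=2), (x=4, y=3), (x=6, y=3), (x=7, y=4), (x=8, y=5), (x=9, y=6), (x=4, y=7), (x=10, y=7), (x=9, y=8), (x=4, y=9), (x=7, y=10)
  Distance 6: (x=5, y=1), (x=4, y=2), (x=3, y=3), (x=7, y=3), (x=7, y=5), (x=9, y=5), (x=10, y=6), (x=3, y=7), (x=10, y=8), (x=9, y=9), (x=4, y=10), (x=8, y=10), (x=7, y=11)
  Distance 7: (x=5, y=0), (x=4, y=1), (x=6, y=1), (x=3, y=2), (x=7, y=2), (x=2, y=3), (x=8, y=3), (x=3, y=6), (x=2, y=7), (x=11, y=8), (x=10, y=9), (x=3, y=10), (x=9, y=10), (x=4, y=11)
  Distance 8: (x=6, y=0), (x=3, y=1), (x=7, y=1), (x=2, y=2), (x=8, y=2), (x=1, y=3), (x=2, y=4), (x=2, y=6), (x=2, y=8), (x=2, y=10), (x=10, y=10), (x=5, y=11)
  Distance 9: (x=3, y=0), (x=7, y=0), (x=1, y=2), (x=9, y=2), (x=0, y=3), (x=1, y=4), (x=2, y=5), (x=1, y=6), (x=1, y=8), (x=1, y=10), (x=11, y=10), (x=2, y=11)  <- goal reached here
One shortest path (9 moves): (x=6, y=6) -> (x=6, y=7) -> (x=6, y=8) -> (x=5, y=8) -> (x=4, y=8) -> (x=4, y=9) -> (x=4, y=10) -> (x=3, y=10) -> (x=2, y=10) -> (x=1, y=10)

Answer: Shortest path length: 9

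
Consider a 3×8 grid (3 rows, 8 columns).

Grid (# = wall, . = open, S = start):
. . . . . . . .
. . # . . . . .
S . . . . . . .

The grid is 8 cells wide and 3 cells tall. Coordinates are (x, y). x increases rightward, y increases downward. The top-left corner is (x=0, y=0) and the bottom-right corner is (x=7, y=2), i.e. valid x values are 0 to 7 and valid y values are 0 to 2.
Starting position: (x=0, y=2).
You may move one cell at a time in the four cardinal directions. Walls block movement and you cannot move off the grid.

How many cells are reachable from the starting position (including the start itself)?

Answer: Reachable cells: 23

Derivation:
BFS flood-fill from (x=0, y=2):
  Distance 0: (x=0, y=2)
  Distance 1: (x=0, y=1), (x=1, y=2)
  Distance 2: (x=0, y=0), (x=1, y=1), (x=2, y=2)
  Distance 3: (x=1, y=0), (x=3, y=2)
  Distance 4: (x=2, y=0), (x=3, y=1), (x=4, y=2)
  Distance 5: (x=3, y=0), (x=4, y=1), (x=5, y=2)
  Distance 6: (x=4, y=0), (x=5, y=1), (x=6, y=2)
  Distance 7: (x=5, y=0), (x=6, y=1), (x=7, y=2)
  Distance 8: (x=6, y=0), (x=7, y=1)
  Distance 9: (x=7, y=0)
Total reachable: 23 (grid has 23 open cells total)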